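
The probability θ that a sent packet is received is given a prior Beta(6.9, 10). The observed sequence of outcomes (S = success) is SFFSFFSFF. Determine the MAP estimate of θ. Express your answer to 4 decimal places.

Prior: Beta(6.9, 10).
Data: 3 successes in 9 trials (from the sequence). The binomial likelihood contributes θ^3(1−θ)^6, so the posterior is Beta(6.9+3, 10+6) = Beta(9.9, 16).
For Beta(a, b) with a, b > 1 the mode is (a−1)/(a+b−2) = 8.9/23.9 ≈ 0.3724.

θ̂_MAP = 0.3724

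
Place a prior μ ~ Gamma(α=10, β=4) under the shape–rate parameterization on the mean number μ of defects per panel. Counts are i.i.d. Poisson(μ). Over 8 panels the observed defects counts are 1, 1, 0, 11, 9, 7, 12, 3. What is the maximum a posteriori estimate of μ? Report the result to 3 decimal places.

μ̂_MAP = 4.417

Σxᵢ = 1+1+0+11+9+7+12+3 = 44, with n = 8.
Posterior ∝ μ^9e^(−4μ) · μ^44e^(−8μ) = μ^53e^(−12μ), i.e. Gamma(shape=54, rate=12).
The mode of a Gamma(a, b) with a ≥ 1 (shape–rate) is (a−1)/b = 53/12 ≈ 4.417.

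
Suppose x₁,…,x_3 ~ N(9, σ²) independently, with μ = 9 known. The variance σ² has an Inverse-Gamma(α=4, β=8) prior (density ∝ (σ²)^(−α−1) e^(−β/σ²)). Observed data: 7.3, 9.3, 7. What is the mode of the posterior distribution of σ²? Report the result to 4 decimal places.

σ̂²_MAP = 1.7677

Sum of squared deviations about the known mean: SS = (7.3−9)² + (9.3−9)² + (7−9)² = 6.98.
The Normal likelihood contributes (σ²)^(−n/2) exp(−SS/(2σ²)), so the posterior is Inverse-Gamma(α + n/2, β + SS/2) = Inverse-Gamma(5.5, 11.49).
The mode of Inverse-Gamma(a, b) is b/(a+1) = 11.49/6.5 ≈ 1.7677.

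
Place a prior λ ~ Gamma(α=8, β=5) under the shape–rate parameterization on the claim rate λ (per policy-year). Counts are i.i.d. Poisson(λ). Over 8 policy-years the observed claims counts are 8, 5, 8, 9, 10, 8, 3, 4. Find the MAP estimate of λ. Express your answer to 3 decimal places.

λ̂_MAP = 4.769

Σxᵢ = 8+5+8+9+10+8+3+4 = 55, with n = 8.
Posterior ∝ λ^7e^(−5λ) · λ^55e^(−8λ) = λ^62e^(−13λ), i.e. Gamma(shape=63, rate=13).
The mode of a Gamma(a, b) with a ≥ 1 (shape–rate) is (a−1)/b = 62/13 ≈ 4.769.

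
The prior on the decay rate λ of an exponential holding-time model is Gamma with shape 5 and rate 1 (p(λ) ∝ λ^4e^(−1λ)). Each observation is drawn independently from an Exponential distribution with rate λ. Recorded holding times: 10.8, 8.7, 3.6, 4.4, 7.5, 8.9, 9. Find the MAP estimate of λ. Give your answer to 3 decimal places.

λ̂_MAP = 0.204

The Exponential(rate=λ) likelihood is ∝ λ^n e^(−λΣtᵢ). Here n = 7 and Σtᵢ = 10.8 + 8.7 + 3.6 + 4.4 + 7.5 + 8.9 + 9 = 52.9.
Posterior ∝ λ^4e^(−1λ) · λ^7e^(−52.9λ) = λ^11e^(−53.9λ), i.e. Gamma(12, 53.9).
Mode = (a−1)/b = 11/53.9 ≈ 0.204.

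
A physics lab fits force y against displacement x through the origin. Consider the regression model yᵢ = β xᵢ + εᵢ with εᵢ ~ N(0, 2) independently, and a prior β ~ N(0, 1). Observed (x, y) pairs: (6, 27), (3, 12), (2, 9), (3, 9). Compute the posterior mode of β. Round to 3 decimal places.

β̂_MAP = 4.050

log p(β | y) = −Σ(yᵢ − βxᵢ)²/(2·2) − β²/(2·1) + const.
Setting the derivative to zero: Σxᵢ(yᵢ − βxᵢ)/2 − β/1 = 0, so β = Σxᵢyᵢ / (Σxᵢ² + σ²/τ²).
Σxᵢyᵢ = 6·27 + 3·12 + 2·9 + 3·9 = 243; Σxᵢ² = 58; σ²/τ² = 2.
β̂_MAP = 243 / (58 + 2) = 243/60 ≈ 4.050.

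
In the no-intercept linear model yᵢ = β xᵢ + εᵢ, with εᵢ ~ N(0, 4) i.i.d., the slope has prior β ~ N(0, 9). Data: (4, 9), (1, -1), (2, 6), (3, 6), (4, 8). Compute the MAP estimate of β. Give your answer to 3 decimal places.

log p(β | y) = −Σ(yᵢ − βxᵢ)²/(2·4) − β²/(2·9) + const.
Setting the derivative to zero: Σxᵢ(yᵢ − βxᵢ)/4 − β/9 = 0, so β = Σxᵢyᵢ / (Σxᵢ² + σ²/τ²).
Σxᵢyᵢ = 4·9 + 1·(-1) + 2·6 + 3·6 + 4·8 = 97; Σxᵢ² = 46; σ²/τ² = 4/9.
β̂_MAP = 97 / (46 + 4/9) = 97/(418/9) = 873/418 ≈ 2.089.

β̂_MAP = 2.089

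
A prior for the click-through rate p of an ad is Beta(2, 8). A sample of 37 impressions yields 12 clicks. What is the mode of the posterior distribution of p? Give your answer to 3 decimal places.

Prior: Beta(2, 8).
Data: 12 successes in 37 trials. The binomial likelihood contributes p^12(1−p)^25, so the posterior is Beta(2+12, 8+25) = Beta(14, 33).
For Beta(a, b) with a, b > 1 the mode is (a−1)/(a+b−2) = 13/45 ≈ 0.289.

p̂_MAP = 0.289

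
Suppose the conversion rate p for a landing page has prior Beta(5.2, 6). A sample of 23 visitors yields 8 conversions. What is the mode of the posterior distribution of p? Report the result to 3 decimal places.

p̂_MAP = 0.379

Prior: Beta(5.2, 6).
Data: 8 successes in 23 trials. The binomial likelihood contributes p^8(1−p)^15, so the posterior is Beta(5.2+8, 6+15) = Beta(13.2, 21).
For Beta(a, b) with a, b > 1 the mode is (a−1)/(a+b−2) = 12.2/32.2 ≈ 0.379.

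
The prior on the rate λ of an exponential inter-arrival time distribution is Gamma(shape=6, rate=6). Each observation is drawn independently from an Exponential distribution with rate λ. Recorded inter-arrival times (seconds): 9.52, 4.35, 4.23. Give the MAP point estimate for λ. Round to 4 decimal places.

The Exponential(rate=λ) likelihood is ∝ λ^n e^(−λΣtᵢ). Here n = 3 and Σtᵢ = 9.52 + 4.35 + 4.23 = 18.10.
Posterior ∝ λ^5e^(−6λ) · λ^3e^(−18.10λ) = λ^8e^(−24.10λ), i.e. Gamma(9, 24.10).
Mode = (a−1)/b = 8/24.10 ≈ 0.3320.

λ̂_MAP = 0.3320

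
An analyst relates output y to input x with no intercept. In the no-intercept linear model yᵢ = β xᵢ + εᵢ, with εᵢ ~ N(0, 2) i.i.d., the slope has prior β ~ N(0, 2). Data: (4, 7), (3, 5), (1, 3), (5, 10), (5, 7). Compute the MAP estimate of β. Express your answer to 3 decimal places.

β̂_MAP = 1.701

log p(β | y) = −Σ(yᵢ − βxᵢ)²/(2·2) − β²/(2·2) + const.
Setting the derivative to zero: Σxᵢ(yᵢ − βxᵢ)/2 − β/2 = 0, so β = Σxᵢyᵢ / (Σxᵢ² + σ²/τ²).
Σxᵢyᵢ = 4·7 + 3·5 + 1·3 + 5·10 + 5·7 = 131; Σxᵢ² = 76; σ²/τ² = 1.
β̂_MAP = 131 / (76 + 1) = 131/77 ≈ 1.701.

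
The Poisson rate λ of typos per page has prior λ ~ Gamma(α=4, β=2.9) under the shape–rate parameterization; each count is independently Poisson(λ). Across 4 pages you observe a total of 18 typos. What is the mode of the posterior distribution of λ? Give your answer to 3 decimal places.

λ̂_MAP = 3.043

Σxᵢ = 18, n = 4.
Posterior ∝ λ^3e^(−2.9λ) · λ^18e^(−4λ) = λ^21e^(−6.9λ), i.e. Gamma(shape=22, rate=6.9).
The mode of a Gamma(a, b) with a ≥ 1 (shape–rate) is (a−1)/b = 21/6.9 ≈ 3.043.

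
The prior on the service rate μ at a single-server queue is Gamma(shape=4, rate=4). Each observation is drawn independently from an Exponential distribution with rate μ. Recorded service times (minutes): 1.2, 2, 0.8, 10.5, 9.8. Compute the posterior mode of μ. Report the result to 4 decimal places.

The Exponential(rate=μ) likelihood is ∝ μ^n e^(−μΣtᵢ). Here n = 5 and Σtᵢ = 1.2 + 2 + 0.8 + 10.5 + 9.8 = 24.3.
Posterior ∝ μ^3e^(−4μ) · μ^5e^(−24.3μ) = μ^8e^(−28.3μ), i.e. Gamma(9, 28.3).
Mode = (a−1)/b = 8/28.3 ≈ 0.2827.

μ̂_MAP = 0.2827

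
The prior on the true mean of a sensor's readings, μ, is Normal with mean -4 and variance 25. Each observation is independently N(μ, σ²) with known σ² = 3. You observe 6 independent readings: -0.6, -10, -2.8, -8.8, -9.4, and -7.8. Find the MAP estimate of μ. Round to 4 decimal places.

μ̂_MAP = -6.5163

n = 6; x̄ = ((-0.6) + (-10) + (-2.8) + (-8.8) + (-9.4) + (-7.8))/6 = -39.4/6 = -197/30 ≈ -6.5667.
For a Normal prior and Normal likelihood with known variance, the posterior is Normal; its mode equals its mean, the precision-weighted average.
Prior precision 1/σ₀² = 1/25 = 0.04; data precision n/σ² = 6/3 = 2.
μ̂ = (0.04·(-4) + 2·(-197/30)) / (0.04 + 2) = (-997/75)/2.04 = -997/153 ≈ -6.5163.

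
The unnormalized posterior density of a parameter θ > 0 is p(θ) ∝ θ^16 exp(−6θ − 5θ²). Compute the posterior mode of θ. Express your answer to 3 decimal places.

ℓ'(θ) = 16/θ − 6 − 10θ. Setting this to zero and multiplying by θ: 10θ² + 6θ − 16 = 0.
θ = (−6 + √(6² + 4·10·16)) / (2·10) = (−6 + √676) / 20 = (−6 + 26)/20 = 1.
ℓ''(θ) = −16/θ² − 10 < 0, confirming a maximum.

θ̂_MAP = 1.000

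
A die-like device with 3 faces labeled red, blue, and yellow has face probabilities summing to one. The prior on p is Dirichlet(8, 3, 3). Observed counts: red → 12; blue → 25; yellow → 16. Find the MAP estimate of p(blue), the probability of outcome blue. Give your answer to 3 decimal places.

The posterior is Dirichlet(αᵢ + nᵢ) = Dirichlet(20, 28, 19).
For a Dirichlet(a₁,…,a_K) with all aᵢ > 1, the mode has j-th component (aⱼ − 1)/(Σaᵢ − K).
Here Σaᵢ = 67 and K = 3, so p(blue) = (28 − 1)/(67 − 3) = 27/64 ≈ 0.422.

MAP estimate of p(blue) = 0.422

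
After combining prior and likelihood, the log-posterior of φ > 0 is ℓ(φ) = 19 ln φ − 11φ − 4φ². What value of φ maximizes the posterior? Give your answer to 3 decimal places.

ℓ'(φ) = 19/φ − 11 − 8φ. Setting this to zero and multiplying by φ: 8φ² + 11φ − 19 = 0.
φ = (−11 + √(11² + 4·8·19)) / (2·8) = (−11 + √729) / 16 = (−11 + 27)/16 = 1.
ℓ''(φ) = −19/φ² − 8 < 0, confirming a maximum.

φ̂_MAP = 1.000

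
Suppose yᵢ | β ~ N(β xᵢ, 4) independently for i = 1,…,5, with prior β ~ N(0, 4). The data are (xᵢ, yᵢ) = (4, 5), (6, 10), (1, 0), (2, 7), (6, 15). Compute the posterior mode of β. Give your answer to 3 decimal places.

log p(β | y) = −Σ(yᵢ − βxᵢ)²/(2·4) − β²/(2·4) + const.
Setting the derivative to zero: Σxᵢ(yᵢ − βxᵢ)/4 − β/4 = 0, so β = Σxᵢyᵢ / (Σxᵢ² + σ²/τ²).
Σxᵢyᵢ = 4·5 + 6·10 + 1·0 + 2·7 + 6·15 = 184; Σxᵢ² = 93; σ²/τ² = 1.
β̂_MAP = 184 / (93 + 1) = 184/94 ≈ 1.957.

β̂_MAP = 1.957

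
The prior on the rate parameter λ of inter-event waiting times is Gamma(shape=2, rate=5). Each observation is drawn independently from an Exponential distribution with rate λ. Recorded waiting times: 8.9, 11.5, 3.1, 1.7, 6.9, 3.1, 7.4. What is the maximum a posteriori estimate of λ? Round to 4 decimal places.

λ̂_MAP = 0.1681

The Exponential(rate=λ) likelihood is ∝ λ^n e^(−λΣtᵢ). Here n = 7 and Σtᵢ = 8.9 + 11.5 + 3.1 + 1.7 + 6.9 + 3.1 + 7.4 = 42.6.
Posterior ∝ λe^(−5λ) · λ^7e^(−42.6λ) = λ^8e^(−47.6λ), i.e. Gamma(9, 47.6).
Mode = (a−1)/b = 8/47.6 ≈ 0.1681.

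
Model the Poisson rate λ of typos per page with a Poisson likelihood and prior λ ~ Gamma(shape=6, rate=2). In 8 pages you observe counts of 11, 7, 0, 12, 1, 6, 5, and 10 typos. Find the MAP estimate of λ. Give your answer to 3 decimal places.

Σxᵢ = 11+7+0+12+1+6+5+10 = 52, with n = 8.
Posterior ∝ λ^5e^(−2λ) · λ^52e^(−8λ) = λ^57e^(−10λ), i.e. Gamma(shape=58, rate=10).
The mode of a Gamma(a, b) with a ≥ 1 (shape–rate) is (a−1)/b = 57/10 ≈ 5.700.

λ̂_MAP = 5.700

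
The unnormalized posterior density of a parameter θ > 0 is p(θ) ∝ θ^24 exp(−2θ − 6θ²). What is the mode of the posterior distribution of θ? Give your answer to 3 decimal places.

θ̂_MAP = 1.333

ℓ'(θ) = 24/θ − 2 − 12θ. Setting this to zero and multiplying by θ: 12θ² + 2θ − 24 = 0.
θ = (−2 + √(2² + 4·12·24)) / (2·12) = (−2 + √1156) / 24 = (−2 + 34)/24 = 4/3.
ℓ''(θ) = −24/θ² − 12 < 0, confirming a maximum.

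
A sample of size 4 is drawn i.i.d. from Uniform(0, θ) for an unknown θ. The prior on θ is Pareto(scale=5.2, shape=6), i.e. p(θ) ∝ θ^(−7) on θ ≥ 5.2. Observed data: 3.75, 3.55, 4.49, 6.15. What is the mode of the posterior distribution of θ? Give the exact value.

The Uniform(0, θ) likelihood is θ^(−n) for θ ≥ max(xᵢ), zero otherwise. Here max(xᵢ) = 6.15.
Posterior ∝ θ^(−7) · θ^(−4) = θ^(−11) on θ ≥ max(5.2, 6.15) = 6.15.
This density is strictly decreasing in θ, so the posterior mode lies at the lower boundary of the support.

θ̂_MAP = 6.15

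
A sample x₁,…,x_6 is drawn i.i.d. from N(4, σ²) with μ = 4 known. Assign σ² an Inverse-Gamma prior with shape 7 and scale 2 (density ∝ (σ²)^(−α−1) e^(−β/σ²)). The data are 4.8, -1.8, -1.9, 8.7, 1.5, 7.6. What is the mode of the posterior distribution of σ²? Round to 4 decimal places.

σ̂²_MAP = 5.1995

Sum of squared deviations about the known mean: SS = (4.8−4)² + (-1.8−4)² + (-1.9−4)² + (8.7−4)² + (1.5−4)² + (7.6−4)² = 110.39.
The Normal likelihood contributes (σ²)^(−n/2) exp(−SS/(2σ²)), so the posterior is Inverse-Gamma(α + n/2, β + SS/2) = Inverse-Gamma(10, 57.195).
The mode of Inverse-Gamma(a, b) is b/(a+1) = 57.195/11 ≈ 5.1995.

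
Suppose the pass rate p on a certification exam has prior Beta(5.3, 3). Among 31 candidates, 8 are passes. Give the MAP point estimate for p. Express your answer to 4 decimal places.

Prior: Beta(5.3, 3).
Data: 8 successes in 31 trials. The binomial likelihood contributes p^8(1−p)^23, so the posterior is Beta(5.3+8, 3+23) = Beta(13.3, 26).
For Beta(a, b) with a, b > 1 the mode is (a−1)/(a+b−2) = 12.3/37.3 ≈ 0.3298.

p̂_MAP = 0.3298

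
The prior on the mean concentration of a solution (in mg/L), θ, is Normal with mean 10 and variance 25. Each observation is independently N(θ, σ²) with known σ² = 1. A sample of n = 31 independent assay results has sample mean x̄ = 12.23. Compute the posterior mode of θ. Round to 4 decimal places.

n = 31, x̄ = 12.23.
For a Normal prior and Normal likelihood with known variance, the posterior is Normal; its mode equals its mean, the precision-weighted average.
Prior precision 1/σ₀² = 1/25 = 0.04; data precision n/σ² = 31/1 = 31.
θ̂ = (0.04·10 + 31·12.23) / (0.04 + 31) = 379.53/31.04 = 37953/3104 ≈ 12.2271.

θ̂_MAP = 12.2271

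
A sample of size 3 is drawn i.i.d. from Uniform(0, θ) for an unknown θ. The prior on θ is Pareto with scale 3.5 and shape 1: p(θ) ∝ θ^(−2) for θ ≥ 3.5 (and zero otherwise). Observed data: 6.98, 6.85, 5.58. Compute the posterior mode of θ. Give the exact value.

The Uniform(0, θ) likelihood is θ^(−n) for θ ≥ max(xᵢ), zero otherwise. Here max(xᵢ) = 6.98.
Posterior ∝ θ^(−2) · θ^(−3) = θ^(−5) on θ ≥ max(3.5, 6.98) = 6.98.
This density is strictly decreasing in θ, so the posterior mode lies at the lower boundary of the support.

θ̂_MAP = 6.98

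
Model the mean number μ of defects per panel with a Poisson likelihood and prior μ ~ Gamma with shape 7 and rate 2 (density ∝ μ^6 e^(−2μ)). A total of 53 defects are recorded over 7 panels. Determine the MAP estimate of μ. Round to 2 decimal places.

μ̂_MAP = 6.56

Σxᵢ = 53, n = 7.
Posterior ∝ μ^6e^(−2μ) · μ^53e^(−7μ) = μ^59e^(−9μ), i.e. Gamma(shape=60, rate=9).
The mode of a Gamma(a, b) with a ≥ 1 (shape–rate) is (a−1)/b = 59/9 ≈ 6.56.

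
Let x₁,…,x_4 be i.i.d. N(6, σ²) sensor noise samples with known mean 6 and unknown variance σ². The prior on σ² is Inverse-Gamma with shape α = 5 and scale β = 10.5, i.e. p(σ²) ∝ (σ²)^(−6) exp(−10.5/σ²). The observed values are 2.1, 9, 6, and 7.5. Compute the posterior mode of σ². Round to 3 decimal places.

Sum of squared deviations about the known mean: SS = (2.1−6)² + (9−6)² + (6−6)² + (7.5−6)² = 26.46.
The Normal likelihood contributes (σ²)^(−n/2) exp(−SS/(2σ²)), so the posterior is Inverse-Gamma(α + n/2, β + SS/2) = Inverse-Gamma(7, 23.73).
The mode of Inverse-Gamma(a, b) is b/(a+1) = 23.73/8 ≈ 2.966.

σ̂²_MAP = 2.966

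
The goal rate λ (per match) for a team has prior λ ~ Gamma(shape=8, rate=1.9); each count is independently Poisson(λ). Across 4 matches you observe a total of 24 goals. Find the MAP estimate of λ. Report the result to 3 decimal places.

λ̂_MAP = 5.254

Σxᵢ = 24, n = 4.
Posterior ∝ λ^7e^(−1.9λ) · λ^24e^(−4λ) = λ^31e^(−5.9λ), i.e. Gamma(shape=32, rate=5.9).
The mode of a Gamma(a, b) with a ≥ 1 (shape–rate) is (a−1)/b = 31/5.9 ≈ 5.254.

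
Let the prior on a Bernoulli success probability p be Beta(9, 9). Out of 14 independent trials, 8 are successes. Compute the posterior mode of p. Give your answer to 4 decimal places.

Prior: Beta(9, 9).
Data: 8 successes in 14 trials. The binomial likelihood contributes p^8(1−p)^6, so the posterior is Beta(9+8, 9+6) = Beta(17, 15).
For Beta(a, b) with a, b > 1 the mode is (a−1)/(a+b−2) = 16/30 ≈ 0.5333.

p̂_MAP = 0.5333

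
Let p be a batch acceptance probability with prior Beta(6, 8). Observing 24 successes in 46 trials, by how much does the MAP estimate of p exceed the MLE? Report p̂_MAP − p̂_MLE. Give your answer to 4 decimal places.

MAP − MLE = -0.0217

Posterior is Beta(30, 30); MAP = (30−1)/(60−2) = 29/58 ≈ 0.50000.
MLE ignores the prior: p̂_MLE = k/n = 24/46 ≈ 0.52174.
Difference = 29/58 − 24/46 = -1/46 ≈ -0.0217.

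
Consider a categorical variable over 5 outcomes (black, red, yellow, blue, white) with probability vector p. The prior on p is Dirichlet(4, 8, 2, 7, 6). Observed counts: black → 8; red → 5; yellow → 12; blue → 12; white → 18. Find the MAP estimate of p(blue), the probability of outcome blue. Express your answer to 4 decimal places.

MAP estimate of p(blue) = 0.2338

The posterior is Dirichlet(αᵢ + nᵢ) = Dirichlet(12, 13, 14, 19, 24).
For a Dirichlet(a₁,…,a_K) with all aᵢ > 1, the mode has j-th component (aⱼ − 1)/(Σaᵢ − K).
Here Σaᵢ = 82 and K = 5, so p(blue) = (19 − 1)/(82 − 5) = 18/77 ≈ 0.2338.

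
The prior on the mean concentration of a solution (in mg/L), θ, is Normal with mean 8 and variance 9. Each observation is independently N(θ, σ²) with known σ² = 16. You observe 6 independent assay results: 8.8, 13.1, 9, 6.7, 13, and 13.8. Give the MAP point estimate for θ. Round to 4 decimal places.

n = 6; x̄ = (8.8 + 13.1 + 9 + 6.7 + 13 + 13.8)/6 = 64.4/6 = 161/15 ≈ 10.7333.
For a Normal prior and Normal likelihood with known variance, the posterior is Normal; its mode equals its mean, the precision-weighted average.
Prior precision 1/σ₀² = 1/9; data precision n/σ² = 6/16 = 0.375.
θ̂ = ((1/9)·8 + 0.375·(161/15)) / (1/9 + 0.375) = (1769/360)/(35/72) = 1769/175 ≈ 10.1086.

θ̂_MAP = 10.1086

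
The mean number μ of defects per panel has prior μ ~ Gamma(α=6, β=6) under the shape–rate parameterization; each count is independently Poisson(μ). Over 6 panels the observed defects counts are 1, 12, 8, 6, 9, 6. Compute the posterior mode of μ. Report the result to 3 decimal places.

μ̂_MAP = 3.917

Σxᵢ = 1+12+8+6+9+6 = 42, with n = 6.
Posterior ∝ μ^5e^(−6μ) · μ^42e^(−6μ) = μ^47e^(−12μ), i.e. Gamma(shape=48, rate=12).
The mode of a Gamma(a, b) with a ≥ 1 (shape–rate) is (a−1)/b = 47/12 ≈ 3.917.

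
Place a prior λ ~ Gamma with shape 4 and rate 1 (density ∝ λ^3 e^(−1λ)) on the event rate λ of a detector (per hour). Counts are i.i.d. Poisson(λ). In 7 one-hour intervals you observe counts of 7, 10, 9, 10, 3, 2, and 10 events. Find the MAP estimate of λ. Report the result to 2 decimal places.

λ̂_MAP = 6.75

Σxᵢ = 7+10+9+10+3+2+10 = 51, with n = 7.
Posterior ∝ λ^3e^(−1λ) · λ^51e^(−7λ) = λ^54e^(−8λ), i.e. Gamma(shape=55, rate=8).
The mode of a Gamma(a, b) with a ≥ 1 (shape–rate) is (a−1)/b = 54/8 ≈ 6.75.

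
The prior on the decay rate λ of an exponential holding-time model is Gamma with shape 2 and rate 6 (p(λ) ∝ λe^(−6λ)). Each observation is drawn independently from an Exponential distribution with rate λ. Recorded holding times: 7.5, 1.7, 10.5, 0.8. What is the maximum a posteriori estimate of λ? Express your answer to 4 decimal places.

λ̂_MAP = 0.1887

The Exponential(rate=λ) likelihood is ∝ λ^n e^(−λΣtᵢ). Here n = 4 and Σtᵢ = 7.5 + 1.7 + 10.5 + 0.8 = 20.5.
Posterior ∝ λe^(−6λ) · λ^4e^(−20.5λ) = λ^5e^(−26.5λ), i.e. Gamma(6, 26.5).
Mode = (a−1)/b = 5/26.5 ≈ 0.1887.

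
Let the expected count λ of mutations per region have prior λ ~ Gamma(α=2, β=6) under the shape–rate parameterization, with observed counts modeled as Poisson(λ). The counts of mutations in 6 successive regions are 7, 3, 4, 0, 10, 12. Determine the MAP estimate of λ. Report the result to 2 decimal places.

λ̂_MAP = 3.08

Σxᵢ = 7+3+4+0+10+12 = 36, with n = 6.
Posterior ∝ λe^(−6λ) · λ^36e^(−6λ) = λ^37e^(−12λ), i.e. Gamma(shape=38, rate=12).
The mode of a Gamma(a, b) with a ≥ 1 (shape–rate) is (a−1)/b = 37/12 ≈ 3.08.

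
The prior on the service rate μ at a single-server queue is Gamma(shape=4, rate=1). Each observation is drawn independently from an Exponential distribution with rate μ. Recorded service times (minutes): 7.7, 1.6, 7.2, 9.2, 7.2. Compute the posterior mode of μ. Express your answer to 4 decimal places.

μ̂_MAP = 0.2360

The Exponential(rate=μ) likelihood is ∝ μ^n e^(−μΣtᵢ). Here n = 5 and Σtᵢ = 7.7 + 1.6 + 7.2 + 9.2 + 7.2 = 32.9.
Posterior ∝ μ^3e^(−1μ) · μ^5e^(−32.9μ) = μ^8e^(−33.9μ), i.e. Gamma(9, 33.9).
Mode = (a−1)/b = 8/33.9 ≈ 0.2360.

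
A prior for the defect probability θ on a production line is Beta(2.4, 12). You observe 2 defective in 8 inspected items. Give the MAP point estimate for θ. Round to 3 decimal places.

θ̂_MAP = 0.167

Prior: Beta(2.4, 12).
Data: 2 successes in 8 trials. The binomial likelihood contributes θ^2(1−θ)^6, so the posterior is Beta(2.4+2, 12+6) = Beta(4.4, 18).
For Beta(a, b) with a, b > 1 the mode is (a−1)/(a+b−2) = 3.4/20.4 ≈ 0.167.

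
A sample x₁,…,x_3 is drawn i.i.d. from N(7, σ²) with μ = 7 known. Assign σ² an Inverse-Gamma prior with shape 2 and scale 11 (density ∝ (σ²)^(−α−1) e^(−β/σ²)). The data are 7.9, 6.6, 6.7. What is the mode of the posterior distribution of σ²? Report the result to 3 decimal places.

Sum of squared deviations about the known mean: SS = (7.9−7)² + (6.6−7)² + (6.7−7)² = 1.06.
The Normal likelihood contributes (σ²)^(−n/2) exp(−SS/(2σ²)), so the posterior is Inverse-Gamma(α + n/2, β + SS/2) = Inverse-Gamma(3.5, 11.53).
The mode of Inverse-Gamma(a, b) is b/(a+1) = 11.53/4.5 ≈ 2.562.

σ̂²_MAP = 2.562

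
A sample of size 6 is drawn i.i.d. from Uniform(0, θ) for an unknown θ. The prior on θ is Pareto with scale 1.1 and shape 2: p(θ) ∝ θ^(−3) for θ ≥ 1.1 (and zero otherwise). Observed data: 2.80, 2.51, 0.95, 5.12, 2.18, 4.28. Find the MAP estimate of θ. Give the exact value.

θ̂_MAP = 5.12

The Uniform(0, θ) likelihood is θ^(−n) for θ ≥ max(xᵢ), zero otherwise. Here max(xᵢ) = 5.12.
Posterior ∝ θ^(−3) · θ^(−6) = θ^(−9) on θ ≥ max(1.1, 5.12) = 5.12.
This density is strictly decreasing in θ, so the posterior mode lies at the lower boundary of the support.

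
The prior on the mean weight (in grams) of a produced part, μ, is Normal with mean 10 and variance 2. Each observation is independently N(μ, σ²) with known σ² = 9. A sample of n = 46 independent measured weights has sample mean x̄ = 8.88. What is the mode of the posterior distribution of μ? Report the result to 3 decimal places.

μ̂_MAP = 8.980

n = 46, x̄ = 8.88.
For a Normal prior and Normal likelihood with known variance, the posterior is Normal; its mode equals its mean, the precision-weighted average.
Prior precision 1/σ₀² = 1/2 = 0.5; data precision n/σ² = 46/9.
μ̂ = (0.5·10 + (46/9)·8.88) / (0.5 + 46/9) = (3779/75)/(101/18) = 22674/2525 ≈ 8.980.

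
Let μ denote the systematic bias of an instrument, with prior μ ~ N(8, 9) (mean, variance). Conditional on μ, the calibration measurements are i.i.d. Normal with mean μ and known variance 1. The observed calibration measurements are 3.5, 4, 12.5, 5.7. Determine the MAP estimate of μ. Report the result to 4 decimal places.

μ̂_MAP = 6.4676

n = 4; x̄ = (3.5 + 4 + 12.5 + 5.7)/4 = 25.7/4 = 6.425.
For a Normal prior and Normal likelihood with known variance, the posterior is Normal; its mode equals its mean, the precision-weighted average.
Prior precision 1/σ₀² = 1/9; data precision n/σ² = 4/1 = 4.
μ̂ = ((1/9)·8 + 4·6.425) / (1/9 + 4) = (2393/90)/(37/9) = 2393/370 ≈ 6.4676.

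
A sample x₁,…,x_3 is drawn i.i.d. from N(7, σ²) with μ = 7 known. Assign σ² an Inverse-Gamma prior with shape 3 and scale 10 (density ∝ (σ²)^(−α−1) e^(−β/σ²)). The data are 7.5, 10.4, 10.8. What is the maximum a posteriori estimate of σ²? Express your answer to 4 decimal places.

Sum of squared deviations about the known mean: SS = (7.5−7)² + (10.4−7)² + (10.8−7)² = 26.25.
The Normal likelihood contributes (σ²)^(−n/2) exp(−SS/(2σ²)), so the posterior is Inverse-Gamma(α + n/2, β + SS/2) = Inverse-Gamma(4.5, 23.125).
The mode of Inverse-Gamma(a, b) is b/(a+1) = 23.125/5.5 ≈ 4.2045.

σ̂²_MAP = 4.2045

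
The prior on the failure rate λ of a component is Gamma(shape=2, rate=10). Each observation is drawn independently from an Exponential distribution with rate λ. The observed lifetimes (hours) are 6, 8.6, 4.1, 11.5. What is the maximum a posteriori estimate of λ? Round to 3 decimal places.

λ̂_MAP = 0.124

The Exponential(rate=λ) likelihood is ∝ λ^n e^(−λΣtᵢ). Here n = 4 and Σtᵢ = 6 + 8.6 + 4.1 + 11.5 = 30.2.
Posterior ∝ λe^(−10λ) · λ^4e^(−30.2λ) = λ^5e^(−40.2λ), i.e. Gamma(6, 40.2).
Mode = (a−1)/b = 5/40.2 ≈ 0.124.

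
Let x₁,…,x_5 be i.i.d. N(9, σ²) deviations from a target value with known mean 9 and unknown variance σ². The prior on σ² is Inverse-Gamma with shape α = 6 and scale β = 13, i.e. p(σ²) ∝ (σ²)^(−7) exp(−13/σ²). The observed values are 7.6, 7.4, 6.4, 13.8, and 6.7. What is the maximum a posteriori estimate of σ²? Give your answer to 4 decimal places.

σ̂²_MAP = 3.4532

Sum of squared deviations about the known mean: SS = (7.6−9)² + (7.4−9)² + (6.4−9)² + (13.8−9)² + (6.7−9)² = 39.61.
The Normal likelihood contributes (σ²)^(−n/2) exp(−SS/(2σ²)), so the posterior is Inverse-Gamma(α + n/2, β + SS/2) = Inverse-Gamma(8.5, 32.805).
The mode of Inverse-Gamma(a, b) is b/(a+1) = 32.805/9.5 ≈ 3.4532.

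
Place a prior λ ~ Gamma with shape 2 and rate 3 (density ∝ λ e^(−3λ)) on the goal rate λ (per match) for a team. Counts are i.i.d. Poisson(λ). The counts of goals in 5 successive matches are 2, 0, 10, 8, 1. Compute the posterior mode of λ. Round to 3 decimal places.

λ̂_MAP = 2.750

Σxᵢ = 2+0+10+8+1 = 21, with n = 5.
Posterior ∝ λe^(−3λ) · λ^21e^(−5λ) = λ^22e^(−8λ), i.e. Gamma(shape=23, rate=8).
The mode of a Gamma(a, b) with a ≥ 1 (shape–rate) is (a−1)/b = 22/8 ≈ 2.750.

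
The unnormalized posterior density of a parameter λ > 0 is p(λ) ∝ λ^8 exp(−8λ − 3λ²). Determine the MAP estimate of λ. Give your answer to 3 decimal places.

λ̂_MAP = 0.667

ℓ'(λ) = 8/λ − 8 − 6λ. Setting this to zero and multiplying by λ: 6λ² + 8λ − 8 = 0.
λ = (−8 + √(8² + 4·6·8)) / (2·6) = (−8 + √256) / 12 = (−8 + 16)/12 = 2/3.
ℓ''(λ) = −8/λ² − 6 < 0, confirming a maximum.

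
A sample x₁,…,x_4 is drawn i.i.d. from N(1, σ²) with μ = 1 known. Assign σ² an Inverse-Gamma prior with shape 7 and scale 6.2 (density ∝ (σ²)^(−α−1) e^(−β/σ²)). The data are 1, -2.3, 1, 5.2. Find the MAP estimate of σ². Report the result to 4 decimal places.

σ̂²_MAP = 2.0465

Sum of squared deviations about the known mean: SS = (1−1)² + (-2.3−1)² + (1−1)² + (5.2−1)² = 28.53.
The Normal likelihood contributes (σ²)^(−n/2) exp(−SS/(2σ²)), so the posterior is Inverse-Gamma(α + n/2, β + SS/2) = Inverse-Gamma(9, 20.465).
The mode of Inverse-Gamma(a, b) is b/(a+1) = 20.465/10 ≈ 2.0465.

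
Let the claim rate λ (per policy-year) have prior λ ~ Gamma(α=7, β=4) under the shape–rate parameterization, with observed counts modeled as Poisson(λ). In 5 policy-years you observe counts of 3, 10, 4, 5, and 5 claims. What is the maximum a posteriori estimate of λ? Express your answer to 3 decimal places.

λ̂_MAP = 3.667

Σxᵢ = 3+10+4+5+5 = 27, with n = 5.
Posterior ∝ λ^6e^(−4λ) · λ^27e^(−5λ) = λ^33e^(−9λ), i.e. Gamma(shape=34, rate=9).
The mode of a Gamma(a, b) with a ≥ 1 (shape–rate) is (a−1)/b = 33/9 ≈ 3.667.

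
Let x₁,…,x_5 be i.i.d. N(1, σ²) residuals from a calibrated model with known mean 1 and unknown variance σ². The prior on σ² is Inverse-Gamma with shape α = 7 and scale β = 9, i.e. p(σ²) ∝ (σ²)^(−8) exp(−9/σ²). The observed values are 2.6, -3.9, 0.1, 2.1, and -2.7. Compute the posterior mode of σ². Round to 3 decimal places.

σ̂²_MAP = 2.870

Sum of squared deviations about the known mean: SS = (2.6−1)² + (-3.9−1)² + (0.1−1)² + (2.1−1)² + (-2.7−1)² = 42.28.
The Normal likelihood contributes (σ²)^(−n/2) exp(−SS/(2σ²)), so the posterior is Inverse-Gamma(α + n/2, β + SS/2) = Inverse-Gamma(9.5, 30.14).
The mode of Inverse-Gamma(a, b) is b/(a+1) = 30.14/10.5 ≈ 2.870.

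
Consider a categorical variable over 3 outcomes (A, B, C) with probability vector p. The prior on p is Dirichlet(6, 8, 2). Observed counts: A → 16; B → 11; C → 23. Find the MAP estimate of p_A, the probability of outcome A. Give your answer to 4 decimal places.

MAP estimate of p_A = 0.3333

The posterior is Dirichlet(αᵢ + nᵢ) = Dirichlet(22, 19, 25).
For a Dirichlet(a₁,…,a_K) with all aᵢ > 1, the mode has j-th component (aⱼ − 1)/(Σaᵢ − K).
Here Σaᵢ = 66 and K = 3, so p_A = (22 − 1)/(66 − 3) = 21/63 ≈ 0.3333.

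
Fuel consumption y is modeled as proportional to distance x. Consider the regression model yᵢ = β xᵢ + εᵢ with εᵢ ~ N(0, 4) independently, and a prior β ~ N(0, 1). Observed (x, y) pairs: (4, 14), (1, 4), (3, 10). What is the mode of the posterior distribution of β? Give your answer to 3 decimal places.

log p(β | y) = −Σ(yᵢ − βxᵢ)²/(2·4) − β²/(2·1) + const.
Setting the derivative to zero: Σxᵢ(yᵢ − βxᵢ)/4 − β/1 = 0, so β = Σxᵢyᵢ / (Σxᵢ² + σ²/τ²).
Σxᵢyᵢ = 4·14 + 1·4 + 3·10 = 90; Σxᵢ² = 26; σ²/τ² = 4.
β̂_MAP = 90 / (26 + 4) = 90/30 ≈ 3.000.

β̂_MAP = 3.000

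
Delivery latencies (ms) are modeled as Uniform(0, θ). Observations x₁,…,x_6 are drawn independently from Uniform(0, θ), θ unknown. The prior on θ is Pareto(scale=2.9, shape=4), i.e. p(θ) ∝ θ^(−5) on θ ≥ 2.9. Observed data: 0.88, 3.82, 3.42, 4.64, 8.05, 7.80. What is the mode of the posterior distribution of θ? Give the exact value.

The Uniform(0, θ) likelihood is θ^(−n) for θ ≥ max(xᵢ), zero otherwise. Here max(xᵢ) = 8.05.
Posterior ∝ θ^(−5) · θ^(−6) = θ^(−11) on θ ≥ max(2.9, 8.05) = 8.05.
This density is strictly decreasing in θ, so the posterior mode lies at the lower boundary of the support.

θ̂_MAP = 8.05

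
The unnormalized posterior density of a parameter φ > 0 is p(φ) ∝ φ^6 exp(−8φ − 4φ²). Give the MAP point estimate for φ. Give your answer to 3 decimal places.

ℓ'(φ) = 6/φ − 8 − 8φ. Setting this to zero and multiplying by φ: 8φ² + 8φ − 6 = 0.
φ = (−8 + √(8² + 4·8·6)) / (2·8) = (−8 + √256) / 16 = (−8 + 16)/16 = 1/2.
ℓ''(φ) = −6/φ² − 8 < 0, confirming a maximum.

φ̂_MAP = 0.500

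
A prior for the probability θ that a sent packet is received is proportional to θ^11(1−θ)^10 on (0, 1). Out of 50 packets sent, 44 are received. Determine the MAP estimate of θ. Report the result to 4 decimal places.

θ̂_MAP = 0.7746

The prior density ∝ θ^11(1−θ)^10 is the kernel of Beta(12, 11).
Data: 44 successes in 50 trials. The binomial likelihood contributes θ^44(1−θ)^6, so the posterior is Beta(12+44, 11+6) = Beta(56, 17).
For Beta(a, b) with a, b > 1 the mode is (a−1)/(a+b−2) = 55/71 ≈ 0.7746.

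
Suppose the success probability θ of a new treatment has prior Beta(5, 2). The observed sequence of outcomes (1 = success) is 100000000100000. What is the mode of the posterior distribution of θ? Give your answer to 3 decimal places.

Prior: Beta(5, 2).
Data: 2 successes in 15 trials (from the sequence). The binomial likelihood contributes θ^2(1−θ)^13, so the posterior is Beta(5+2, 2+13) = Beta(7, 15).
For Beta(a, b) with a, b > 1 the mode is (a−1)/(a+b−2) = 6/20 ≈ 0.300.

θ̂_MAP = 0.300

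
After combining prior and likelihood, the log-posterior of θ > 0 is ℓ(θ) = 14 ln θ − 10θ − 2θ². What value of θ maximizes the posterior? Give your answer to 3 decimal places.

θ̂_MAP = 1.000

ℓ'(θ) = 14/θ − 10 − 4θ. Setting this to zero and multiplying by θ: 4θ² + 10θ − 14 = 0.
θ = (−10 + √(10² + 4·4·14)) / (2·4) = (−10 + √324) / 8 = (−10 + 18)/8 = 1.
ℓ''(θ) = −14/θ² − 4 < 0, confirming a maximum.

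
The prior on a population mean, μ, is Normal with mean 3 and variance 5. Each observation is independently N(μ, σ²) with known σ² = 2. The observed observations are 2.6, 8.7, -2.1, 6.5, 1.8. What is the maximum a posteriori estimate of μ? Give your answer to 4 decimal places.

μ̂_MAP = 3.4630

n = 5; x̄ = (2.6 + 8.7 + (-2.1) + 6.5 + 1.8)/5 = 17.5/5 = 3.5.
For a Normal prior and Normal likelihood with known variance, the posterior is Normal; its mode equals its mean, the precision-weighted average.
Prior precision 1/σ₀² = 1/5 = 0.2; data precision n/σ² = 5/2 = 2.5.
μ̂ = (0.2·3 + 2.5·3.5) / (0.2 + 2.5) = 9.35/2.7 = 187/54 ≈ 3.4630.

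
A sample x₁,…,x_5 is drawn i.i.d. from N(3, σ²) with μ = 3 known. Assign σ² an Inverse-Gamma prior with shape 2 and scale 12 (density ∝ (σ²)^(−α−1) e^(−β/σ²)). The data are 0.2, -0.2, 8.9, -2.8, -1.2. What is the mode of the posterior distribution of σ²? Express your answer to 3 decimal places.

σ̂²_MAP = 11.652

Sum of squared deviations about the known mean: SS = (0.2−3)² + (-0.2−3)² + (8.9−3)² + (-2.8−3)² + (-1.2−3)² = 104.17.
The Normal likelihood contributes (σ²)^(−n/2) exp(−SS/(2σ²)), so the posterior is Inverse-Gamma(α + n/2, β + SS/2) = Inverse-Gamma(4.5, 64.085).
The mode of Inverse-Gamma(a, b) is b/(a+1) = 64.085/5.5 ≈ 11.652.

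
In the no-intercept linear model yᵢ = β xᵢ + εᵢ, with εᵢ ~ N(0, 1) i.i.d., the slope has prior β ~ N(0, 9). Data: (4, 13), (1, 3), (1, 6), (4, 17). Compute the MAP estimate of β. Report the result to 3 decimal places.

log p(β | y) = −Σ(yᵢ − βxᵢ)²/(2·1) − β²/(2·9) + const.
Setting the derivative to zero: Σxᵢ(yᵢ − βxᵢ)/1 − β/9 = 0, so β = Σxᵢyᵢ / (Σxᵢ² + σ²/τ²).
Σxᵢyᵢ = 4·13 + 1·3 + 1·6 + 4·17 = 129; Σxᵢ² = 34; σ²/τ² = 1/9.
β̂_MAP = 129 / (34 + 1/9) = 129/(307/9) = 1161/307 ≈ 3.782.

β̂_MAP = 3.782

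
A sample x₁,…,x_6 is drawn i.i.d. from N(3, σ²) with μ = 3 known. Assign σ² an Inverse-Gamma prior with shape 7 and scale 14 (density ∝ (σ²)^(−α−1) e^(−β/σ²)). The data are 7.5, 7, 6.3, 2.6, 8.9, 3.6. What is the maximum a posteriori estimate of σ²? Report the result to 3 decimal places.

Sum of squared deviations about the known mean: SS = (7.5−3)² + (7−3)² + (6.3−3)² + (2.6−3)² + (8.9−3)² + (3.6−3)² = 82.47.
The Normal likelihood contributes (σ²)^(−n/2) exp(−SS/(2σ²)), so the posterior is Inverse-Gamma(α + n/2, β + SS/2) = Inverse-Gamma(10, 55.235).
The mode of Inverse-Gamma(a, b) is b/(a+1) = 55.235/11 ≈ 5.021.

σ̂²_MAP = 5.021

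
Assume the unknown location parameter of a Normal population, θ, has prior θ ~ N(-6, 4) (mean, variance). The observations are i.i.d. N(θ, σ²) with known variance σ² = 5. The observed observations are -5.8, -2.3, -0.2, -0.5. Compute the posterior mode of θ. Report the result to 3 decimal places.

n = 4; x̄ = ((-5.8) + (-2.3) + (-0.2) + (-0.5))/4 = -8.8/4 = -2.2.
For a Normal prior and Normal likelihood with known variance, the posterior is Normal; its mode equals its mean, the precision-weighted average.
Prior precision 1/σ₀² = 1/4 = 0.25; data precision n/σ² = 4/5 = 0.8.
θ̂ = (0.25·(-6) + 0.8·(-2.2)) / (0.25 + 0.8) = (-3.26)/1.05 = -326/105 ≈ -3.105.

θ̂_MAP = -3.105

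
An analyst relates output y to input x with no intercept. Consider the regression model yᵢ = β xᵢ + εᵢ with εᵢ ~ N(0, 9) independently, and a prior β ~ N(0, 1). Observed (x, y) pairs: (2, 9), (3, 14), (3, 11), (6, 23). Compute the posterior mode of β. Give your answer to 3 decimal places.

β̂_MAP = 3.448

log p(β | y) = −Σ(yᵢ − βxᵢ)²/(2·9) − β²/(2·1) + const.
Setting the derivative to zero: Σxᵢ(yᵢ − βxᵢ)/9 − β/1 = 0, so β = Σxᵢyᵢ / (Σxᵢ² + σ²/τ²).
Σxᵢyᵢ = 2·9 + 3·14 + 3·11 + 6·23 = 231; Σxᵢ² = 58; σ²/τ² = 9.
β̂_MAP = 231 / (58 + 9) = 231/67 ≈ 3.448.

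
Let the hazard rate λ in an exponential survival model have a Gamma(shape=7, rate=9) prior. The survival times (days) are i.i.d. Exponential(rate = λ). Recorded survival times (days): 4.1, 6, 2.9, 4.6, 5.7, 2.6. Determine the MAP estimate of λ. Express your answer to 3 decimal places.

The Exponential(rate=λ) likelihood is ∝ λ^n e^(−λΣtᵢ). Here n = 6 and Σtᵢ = 4.1 + 6 + 2.9 + 4.6 + 5.7 + 2.6 = 25.9.
Posterior ∝ λ^6e^(−9λ) · λ^6e^(−25.9λ) = λ^12e^(−34.9λ), i.e. Gamma(13, 34.9).
Mode = (a−1)/b = 12/34.9 ≈ 0.344.

λ̂_MAP = 0.344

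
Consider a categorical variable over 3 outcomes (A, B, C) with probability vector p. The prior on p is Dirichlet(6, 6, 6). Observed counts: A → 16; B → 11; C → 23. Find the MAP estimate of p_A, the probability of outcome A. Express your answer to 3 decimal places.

The posterior is Dirichlet(αᵢ + nᵢ) = Dirichlet(22, 17, 29).
For a Dirichlet(a₁,…,a_K) with all aᵢ > 1, the mode has j-th component (aⱼ − 1)/(Σaᵢ − K).
Here Σaᵢ = 68 and K = 3, so p_A = (22 − 1)/(68 − 3) = 21/65 ≈ 0.323.

MAP estimate of p_A = 0.323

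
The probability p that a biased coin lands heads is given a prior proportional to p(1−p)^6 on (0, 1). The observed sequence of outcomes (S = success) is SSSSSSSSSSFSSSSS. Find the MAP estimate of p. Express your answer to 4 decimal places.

The prior density ∝ p(1−p)^6 is the kernel of Beta(2, 7).
Data: 15 successes in 16 trials (from the sequence). The binomial likelihood contributes p^15(1−p)^1, so the posterior is Beta(2+15, 7+1) = Beta(17, 8).
For Beta(a, b) with a, b > 1 the mode is (a−1)/(a+b−2) = 16/23 ≈ 0.6957.

p̂_MAP = 0.6957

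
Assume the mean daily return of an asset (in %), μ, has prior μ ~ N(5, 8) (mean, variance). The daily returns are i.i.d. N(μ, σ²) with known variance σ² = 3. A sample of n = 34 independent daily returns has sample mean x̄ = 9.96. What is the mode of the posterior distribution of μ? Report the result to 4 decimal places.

n = 34, x̄ = 9.96.
For a Normal prior and Normal likelihood with known variance, the posterior is Normal; its mode equals its mean, the precision-weighted average.
Prior precision 1/σ₀² = 1/8 = 0.125; data precision n/σ² = 34/3.
μ̂ = (0.125·5 + (34/3)·9.96) / (0.125 + 34/3) = 113.505/(275/24) = 68103/6875 ≈ 9.9059.

μ̂_MAP = 9.9059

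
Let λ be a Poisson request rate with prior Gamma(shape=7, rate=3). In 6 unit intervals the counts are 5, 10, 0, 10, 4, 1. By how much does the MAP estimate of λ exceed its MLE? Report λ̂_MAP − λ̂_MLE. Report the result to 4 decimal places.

Σxᵢ = 30. Posterior is Gamma(37, 9); MAP = (37−1)/9 = 36/9 ≈ 4.00000.
MLE = x̄ = 30/6 ≈ 5.00000.
Difference = 36/9 − 30/6 = -1 ≈ -1.0000.

MAP − MLE = -1.0000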